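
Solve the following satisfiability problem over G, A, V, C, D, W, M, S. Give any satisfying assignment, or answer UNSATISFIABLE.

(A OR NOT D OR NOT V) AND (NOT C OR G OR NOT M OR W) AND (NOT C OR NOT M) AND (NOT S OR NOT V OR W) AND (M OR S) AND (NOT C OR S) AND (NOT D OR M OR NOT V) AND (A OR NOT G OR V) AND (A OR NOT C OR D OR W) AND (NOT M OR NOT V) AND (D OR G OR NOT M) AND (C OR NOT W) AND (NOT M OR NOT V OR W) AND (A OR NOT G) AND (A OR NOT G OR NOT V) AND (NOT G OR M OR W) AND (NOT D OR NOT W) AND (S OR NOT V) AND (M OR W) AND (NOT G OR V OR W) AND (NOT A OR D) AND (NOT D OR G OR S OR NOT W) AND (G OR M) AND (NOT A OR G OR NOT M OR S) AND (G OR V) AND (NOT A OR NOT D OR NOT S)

Case D = True:
  (NOT D OR NOT W) forces W = False.
  (M OR W) forces M = True.
  (NOT C OR NOT M) forces C = False.
  (NOT M OR NOT V) forces V = False.
  (NOT G OR V OR W) forces G = False.
  Clause (G OR V) is falsified — contradiction.
Case D = False:
  (NOT A OR D) forces A = False.
  (A OR NOT G) forces G = False.
  (D OR G OR NOT M) forces M = False.
  Clause (G OR M) is falsified — contradiction.
Both cases fail, so the formula is unsatisfiable.

Unsatisfiable — no assignment works.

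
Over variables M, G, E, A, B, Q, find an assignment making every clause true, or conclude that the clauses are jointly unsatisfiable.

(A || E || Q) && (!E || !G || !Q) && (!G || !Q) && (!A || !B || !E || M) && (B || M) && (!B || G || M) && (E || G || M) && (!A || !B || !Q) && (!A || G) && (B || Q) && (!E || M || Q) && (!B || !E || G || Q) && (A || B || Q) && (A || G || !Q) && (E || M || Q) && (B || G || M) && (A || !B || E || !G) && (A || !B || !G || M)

Try M = False:
  (B || M) forces B = True.
  (!B || G || M) forces G = True.
  (!G || !Q) forces Q = False.
  (!E || M || Q) forces E = False.
  clause (E || M || Q) is falsified — backtrack.
So M = True.
Try G = False:
  (!A || G) forces A = False.
  (A || G || !Q) forces Q = False.
  (A || E || Q) forces E = True.
  (B || Q) forces B = True.
  clause (!B || !E || G || Q) is falsified — backtrack.
So G = True.
  then (!G || !Q) forces Q = False.
  then (B || Q) forces B = True.
Set E = True.
Set A = False.
All clauses satisfied.

M = True, G = True, E = True, A = False, B = True, Q = False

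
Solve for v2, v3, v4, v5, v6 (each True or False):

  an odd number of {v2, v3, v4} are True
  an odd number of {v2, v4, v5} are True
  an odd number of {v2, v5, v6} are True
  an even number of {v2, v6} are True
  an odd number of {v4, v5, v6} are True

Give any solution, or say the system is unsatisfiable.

v2: True, v3: True, v4: True, v5: True, v6: True

{v2, v3, v4}: 3 true → odd ✓
{v2, v4, v5}: 3 true → odd ✓
{v2, v5, v6}: 3 true → odd ✓
{v2, v6}: 2 true → even ✓
{v4, v5, v6}: 3 true → odd ✓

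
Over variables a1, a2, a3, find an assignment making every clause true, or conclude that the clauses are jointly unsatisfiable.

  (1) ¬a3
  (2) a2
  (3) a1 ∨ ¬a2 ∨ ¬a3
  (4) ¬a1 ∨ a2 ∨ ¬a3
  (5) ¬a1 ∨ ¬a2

Unit clause (¬a3) forces a3 = False.
Unit clause (a2) forces a2 = True.
In (¬a1 ∨ ¬a2) only ¬a1 is left, so a1 = False.
All clauses satisfied.

a1 = False, a2 = True, a3 = False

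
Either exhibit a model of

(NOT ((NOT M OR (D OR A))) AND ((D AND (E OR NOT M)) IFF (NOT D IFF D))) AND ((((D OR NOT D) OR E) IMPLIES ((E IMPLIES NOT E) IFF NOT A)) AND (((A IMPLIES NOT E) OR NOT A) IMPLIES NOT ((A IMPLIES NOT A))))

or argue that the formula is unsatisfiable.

UNSATISFIABLE

Case A = True: the conjunct NOT ((NOT M OR (D OR A))) becomes NOT ((NOT M OR True)) = False.
Case A = False: the conjunct ((A IMPLIES NOT E) OR NOT A) IMPLIES NOT ((A IMPLIES NOT A)) becomes (True OR True) IMPLIES NOT True = False.
Both cases fail — unsatisfiable.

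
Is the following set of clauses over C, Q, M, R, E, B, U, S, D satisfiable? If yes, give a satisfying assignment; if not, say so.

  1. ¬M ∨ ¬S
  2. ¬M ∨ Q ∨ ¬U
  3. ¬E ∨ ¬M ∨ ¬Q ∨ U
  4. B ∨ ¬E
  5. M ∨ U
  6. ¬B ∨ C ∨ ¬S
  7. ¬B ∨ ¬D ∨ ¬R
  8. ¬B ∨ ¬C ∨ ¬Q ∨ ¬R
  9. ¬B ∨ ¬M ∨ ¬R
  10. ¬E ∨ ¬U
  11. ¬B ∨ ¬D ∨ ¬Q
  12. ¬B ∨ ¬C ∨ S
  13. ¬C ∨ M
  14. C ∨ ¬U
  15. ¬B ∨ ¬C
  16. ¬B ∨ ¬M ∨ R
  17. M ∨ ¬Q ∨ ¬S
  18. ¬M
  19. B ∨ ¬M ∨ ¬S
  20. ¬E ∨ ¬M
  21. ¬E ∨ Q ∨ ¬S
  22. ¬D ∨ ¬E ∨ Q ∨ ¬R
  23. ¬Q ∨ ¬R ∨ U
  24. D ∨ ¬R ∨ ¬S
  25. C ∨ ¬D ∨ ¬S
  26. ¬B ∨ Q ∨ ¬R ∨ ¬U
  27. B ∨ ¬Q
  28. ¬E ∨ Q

Unsatisfiable — no assignment works.

Case C = True:
  (¬C ∨ M) forces M = True.
  Clause (¬M) is falsified — contradiction.
Case C = False:
  (C ∨ ¬U) forces U = False.
  (M ∨ U) forces M = True.
  Clause (¬M) is falsified — contradiction.
Both cases fail, so the formula is unsatisfiable.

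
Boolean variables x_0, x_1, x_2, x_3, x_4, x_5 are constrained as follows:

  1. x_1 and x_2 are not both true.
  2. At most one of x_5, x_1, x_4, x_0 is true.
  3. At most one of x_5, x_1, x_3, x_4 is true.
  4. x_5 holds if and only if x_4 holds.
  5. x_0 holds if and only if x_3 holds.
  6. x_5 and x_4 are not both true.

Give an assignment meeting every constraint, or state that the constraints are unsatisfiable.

x_0 = False, x_1 = True, x_2 = False, x_3 = False, x_4 = False, x_5 = False

  (1) x_1=T, x_2=F — not both ✓
  (2) {x_5, x_1, x_4, x_0}: 1 true — at most one ✓
  (3) {x_5, x_1, x_3, x_4}: 1 true — at most one ✓
  (4) x_5=F, x_4=F — same ✓
  (5) x_0=F, x_3=F — same ✓
  (6) x_5=F, x_4=F — not both ✓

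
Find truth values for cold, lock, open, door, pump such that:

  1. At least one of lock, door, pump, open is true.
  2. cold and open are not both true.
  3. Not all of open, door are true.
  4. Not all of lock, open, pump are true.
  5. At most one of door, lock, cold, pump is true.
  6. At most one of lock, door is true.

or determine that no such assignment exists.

cold=F, lock=F, open=T, door=F, pump=T

  (1) {lock, door, pump, open}: 2 true — at least one ✓
  (2) cold=F, open=T — not both ✓
  (3) {open, door}: 1/2 true — not all ✓
  (4) {lock, open, pump}: 2/3 true — not all ✓
  (5) {door, lock, cold, pump}: 1 true — at most one ✓
  (6) {lock, door}: 0 true — at most one ✓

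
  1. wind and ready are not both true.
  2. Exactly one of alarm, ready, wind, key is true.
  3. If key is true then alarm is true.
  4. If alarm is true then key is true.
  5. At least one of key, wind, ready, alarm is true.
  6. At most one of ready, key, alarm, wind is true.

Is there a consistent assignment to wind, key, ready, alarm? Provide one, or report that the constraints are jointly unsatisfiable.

wind = False, key = False, ready = True, alarm = False

  (1) wind=F, ready=T — not both ✓
  (2) {alarm, ready, wind, key}: 1 true — exactly one ✓
  (3) key=F ⇒ alarm: vacuous ✓
  (4) alarm=F ⇒ key: vacuous ✓
  (5) {key, wind, ready, alarm}: 1 true — at least one ✓
  (6) {ready, key, alarm, wind}: 1 true — at most one ✓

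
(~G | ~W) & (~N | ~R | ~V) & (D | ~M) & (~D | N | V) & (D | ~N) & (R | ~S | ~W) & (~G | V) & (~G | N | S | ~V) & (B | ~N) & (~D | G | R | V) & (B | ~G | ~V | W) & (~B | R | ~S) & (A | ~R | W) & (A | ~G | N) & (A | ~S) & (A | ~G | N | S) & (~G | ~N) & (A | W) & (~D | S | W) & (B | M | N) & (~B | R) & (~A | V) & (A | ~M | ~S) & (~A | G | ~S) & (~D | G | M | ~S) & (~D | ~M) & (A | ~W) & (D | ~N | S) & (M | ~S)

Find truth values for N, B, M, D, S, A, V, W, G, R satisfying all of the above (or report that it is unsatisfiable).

Set N = False.
Try B = False:
  (B | M | N) forces M = True.
  (D | ~M) forces D = True.
  clause (~D | ~M) is falsified — backtrack.
So B = True.
  then (~B | R) forces R = True.
Try M = True:
  (D | ~M) forces D = True.
  clause (~D | ~M) is falsified — backtrack.
So M = False.
  then (M | ~S) forces S = False.
Set D = False.
Set A = True.
  then (~A | V) forces V = True.
  then (~G | N | S | ~V) forces G = False.
Set W = True.
All clauses satisfied.

N = False; B = True; M = False; D = False; S = False; A = True; V = True; W = True; G = False; R = True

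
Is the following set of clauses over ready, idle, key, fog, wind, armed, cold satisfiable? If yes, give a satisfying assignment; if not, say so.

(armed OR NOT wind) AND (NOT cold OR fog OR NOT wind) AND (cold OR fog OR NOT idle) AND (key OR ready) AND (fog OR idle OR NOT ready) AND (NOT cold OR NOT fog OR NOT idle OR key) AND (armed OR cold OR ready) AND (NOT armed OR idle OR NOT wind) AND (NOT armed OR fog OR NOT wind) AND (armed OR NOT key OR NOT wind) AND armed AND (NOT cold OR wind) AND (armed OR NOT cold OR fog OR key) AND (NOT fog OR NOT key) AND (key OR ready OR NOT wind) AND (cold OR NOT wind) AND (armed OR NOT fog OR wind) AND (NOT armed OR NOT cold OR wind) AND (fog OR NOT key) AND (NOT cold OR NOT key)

ready = True; idle = True; key = False; fog = True; wind = False; armed = True; cold = False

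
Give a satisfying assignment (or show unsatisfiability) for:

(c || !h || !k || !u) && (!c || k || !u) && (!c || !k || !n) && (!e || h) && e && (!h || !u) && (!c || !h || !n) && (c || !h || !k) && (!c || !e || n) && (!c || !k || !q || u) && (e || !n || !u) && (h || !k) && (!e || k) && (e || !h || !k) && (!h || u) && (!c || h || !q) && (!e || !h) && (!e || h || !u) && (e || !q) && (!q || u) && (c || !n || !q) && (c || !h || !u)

UNSATISFIABLE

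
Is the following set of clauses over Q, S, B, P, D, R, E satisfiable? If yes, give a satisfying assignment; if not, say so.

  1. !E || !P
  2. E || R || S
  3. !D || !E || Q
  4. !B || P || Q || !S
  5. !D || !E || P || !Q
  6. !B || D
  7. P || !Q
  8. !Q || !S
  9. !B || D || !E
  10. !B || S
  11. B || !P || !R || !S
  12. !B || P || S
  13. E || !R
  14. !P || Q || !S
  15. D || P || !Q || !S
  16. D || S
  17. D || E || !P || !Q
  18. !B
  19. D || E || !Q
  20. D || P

Unit clause (!B) forces B = False.
Set Q = False.
Try S = False:
  (D || S) forces D = True.
  (!D || !E || Q) forces E = False.
  (E || R || S) forces R = True.
  clause (E || !R) is falsified — backtrack.
So S = True.
  then (!P || Q || !S) forces P = False.
  then (D || P) forces D = True.
  then (!D || !E || Q) forces E = False.
  then (E || !R) forces R = False.
All clauses satisfied.

Q=F; S=T; B=F; P=F; D=T; R=F; E=F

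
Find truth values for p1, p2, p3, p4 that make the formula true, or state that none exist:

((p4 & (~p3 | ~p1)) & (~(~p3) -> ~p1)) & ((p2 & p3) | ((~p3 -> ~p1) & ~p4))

p1: False; p2: True; p3: True; p4: True

  (p4 & (~p3 | ~p1)) & (~(~p3) -> ~p1) = True
    p4 & (~p3 | ~p1) = True
      ~p3 | ~p1 = True
        ~p3 = False
        ~p1 = True
    ~(~p3) -> ~p1 = True
      ~(~p3) = True
        ~p3 = False
      ~p1 = True
  (p2 & p3) | ((~p3 -> ~p1) & ~p4) = True
    p2 & p3 = True
    (~p3 -> ~p1) & ~p4 = False
      ~p3 -> ~p1 = True
        ~p3 = False
        ~p1 = True
      ~p4 = False
Both conjuncts True, so the formula holds.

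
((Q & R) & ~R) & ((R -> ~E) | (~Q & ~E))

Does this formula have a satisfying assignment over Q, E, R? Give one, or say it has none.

Case R = True: the conjunct ~R is False.
Case R = False: the conjunct R is False.
Both cases fail — unsatisfiable.

The formula is unsatisfiable.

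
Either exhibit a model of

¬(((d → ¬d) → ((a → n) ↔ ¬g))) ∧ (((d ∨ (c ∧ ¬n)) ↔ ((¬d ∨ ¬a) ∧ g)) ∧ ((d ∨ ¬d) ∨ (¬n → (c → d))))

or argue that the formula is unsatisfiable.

c=F; n=F; g=F; d=F; a=T

  ¬(((d → ¬d) → ((a → n) ↔ ¬g))) = True
    (d → ¬d) → ((a → n) ↔ ¬g) = False
      d → ¬d = True
        ¬d = True
      (a → n) ↔ ¬g = False
        a → n = False
        ¬g = True
  ((d ∨ (c ∧ ¬n)) ↔ ((¬d ∨ ¬a) ∧ g)) ∧ ((d ∨ ¬d) ∨ (¬n → (c → d))) = True
    (d ∨ (c ∧ ¬n)) ↔ ((¬d ∨ ¬a) ∧ g) = True
      d ∨ (c ∧ ¬n) = False
        c ∧ ¬n = False
          ¬n = True
      (¬d ∨ ¬a) ∧ g = False
        ¬d ∨ ¬a = True
          ¬d = True
          ¬a = False
    (d ∨ ¬d) ∨ (¬n → (c → d)) = True
      d ∨ ¬d = True
        ¬d = True
      ¬n → (c → d) = True
        ¬n = True
        c → d = True
Both conjuncts True, so the formula holds.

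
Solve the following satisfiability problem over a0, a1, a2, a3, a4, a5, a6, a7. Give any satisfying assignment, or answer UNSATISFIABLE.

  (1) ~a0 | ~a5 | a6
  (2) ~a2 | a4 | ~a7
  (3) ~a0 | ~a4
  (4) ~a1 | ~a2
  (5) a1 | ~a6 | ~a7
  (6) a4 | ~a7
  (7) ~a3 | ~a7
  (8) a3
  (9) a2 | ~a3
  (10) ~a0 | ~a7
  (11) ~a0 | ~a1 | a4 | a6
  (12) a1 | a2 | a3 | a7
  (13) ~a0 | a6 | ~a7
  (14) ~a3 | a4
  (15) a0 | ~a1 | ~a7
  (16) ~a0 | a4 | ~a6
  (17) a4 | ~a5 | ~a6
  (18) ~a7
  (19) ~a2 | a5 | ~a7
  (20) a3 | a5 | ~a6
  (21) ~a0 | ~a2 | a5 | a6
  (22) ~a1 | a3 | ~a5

a0 = False, a1 = False, a2 = True, a3 = True, a4 = True, a5 = True, a6 = True, a7 = False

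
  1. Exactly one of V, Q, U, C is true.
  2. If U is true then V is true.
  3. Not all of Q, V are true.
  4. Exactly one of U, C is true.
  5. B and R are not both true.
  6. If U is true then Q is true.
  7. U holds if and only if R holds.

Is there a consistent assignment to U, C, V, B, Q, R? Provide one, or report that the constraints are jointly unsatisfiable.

U=F, C=T, V=F, B=T, Q=F, R=F

  (1) {V, Q, U, C}: 1 true — exactly one ✓
  (2) U=F ⇒ V: vacuous ✓
  (3) {Q, V}: 0/2 true — not all ✓
  (4) {U, C}: 1 true — exactly one ✓
  (5) B=T, R=F — not both ✓
  (6) U=F ⇒ Q: vacuous ✓
  (7) U=F, R=F — same ✓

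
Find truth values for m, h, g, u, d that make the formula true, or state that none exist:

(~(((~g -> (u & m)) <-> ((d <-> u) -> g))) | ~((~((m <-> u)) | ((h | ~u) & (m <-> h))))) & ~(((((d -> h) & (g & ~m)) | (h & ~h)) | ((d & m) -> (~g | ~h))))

Unsatisfiable — no assignment works.

Case h = True: the formula simplifies to (~(((~g -> (u & m)) <-> ((d <-> u) -> g))) | ~((~((m <-> u)) | m))) & ~(((g & ~m) | ((d & m) -> ~g))).
  g = True: simplifies to ~((~((m <-> u)) | m)) & ~((~m | ~((d & m)))).
    m = True: the conjunct ~((~((m <-> u)) | m)) becomes ~((~u | True)) = False.
    m = False: the conjunct ~((~m | ~((d & m)))) becomes ~((True | True)) = False.
  g = False: the conjunct ~(((g & ~m) | ((d & m) -> ~g))) becomes ~((False | True)) = False.
Case h = False: the conjunct ~(((((d -> h) & (g & ~m)) | (h & ~h)) | ((d & m) -> (~g | ~h)))) becomes ~(((~d & (g & ~m)) | True)) = False.
Both cases fail — unsatisfiable.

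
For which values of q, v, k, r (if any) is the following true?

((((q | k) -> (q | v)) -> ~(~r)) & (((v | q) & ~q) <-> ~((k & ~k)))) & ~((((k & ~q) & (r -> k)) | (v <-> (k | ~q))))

Unsatisfiable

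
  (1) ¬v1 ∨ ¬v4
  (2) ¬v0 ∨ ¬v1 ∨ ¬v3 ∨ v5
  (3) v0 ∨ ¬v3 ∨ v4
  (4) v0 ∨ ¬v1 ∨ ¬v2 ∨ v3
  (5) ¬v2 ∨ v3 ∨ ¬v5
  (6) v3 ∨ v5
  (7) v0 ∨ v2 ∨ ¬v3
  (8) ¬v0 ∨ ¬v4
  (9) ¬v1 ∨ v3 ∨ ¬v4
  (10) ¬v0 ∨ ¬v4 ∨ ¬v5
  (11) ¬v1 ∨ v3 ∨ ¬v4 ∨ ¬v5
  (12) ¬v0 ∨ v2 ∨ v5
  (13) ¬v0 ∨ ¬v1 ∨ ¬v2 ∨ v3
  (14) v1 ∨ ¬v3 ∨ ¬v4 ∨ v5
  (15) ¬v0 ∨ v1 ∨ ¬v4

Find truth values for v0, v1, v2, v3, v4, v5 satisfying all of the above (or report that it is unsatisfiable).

v0=T; v1=T; v2=T; v3=T; v4=F; v5=T

Set v0 = True.
  then (¬v0 ∨ ¬v4) forces v4 = False.
Set v1 = True.
Set v2 = True.
  then (¬v0 ∨ ¬v1 ∨ ¬v2 ∨ v3) forces v3 = True.
  then (¬v0 ∨ ¬v1 ∨ ¬v3 ∨ v5) forces v5 = True.
All clauses satisfied.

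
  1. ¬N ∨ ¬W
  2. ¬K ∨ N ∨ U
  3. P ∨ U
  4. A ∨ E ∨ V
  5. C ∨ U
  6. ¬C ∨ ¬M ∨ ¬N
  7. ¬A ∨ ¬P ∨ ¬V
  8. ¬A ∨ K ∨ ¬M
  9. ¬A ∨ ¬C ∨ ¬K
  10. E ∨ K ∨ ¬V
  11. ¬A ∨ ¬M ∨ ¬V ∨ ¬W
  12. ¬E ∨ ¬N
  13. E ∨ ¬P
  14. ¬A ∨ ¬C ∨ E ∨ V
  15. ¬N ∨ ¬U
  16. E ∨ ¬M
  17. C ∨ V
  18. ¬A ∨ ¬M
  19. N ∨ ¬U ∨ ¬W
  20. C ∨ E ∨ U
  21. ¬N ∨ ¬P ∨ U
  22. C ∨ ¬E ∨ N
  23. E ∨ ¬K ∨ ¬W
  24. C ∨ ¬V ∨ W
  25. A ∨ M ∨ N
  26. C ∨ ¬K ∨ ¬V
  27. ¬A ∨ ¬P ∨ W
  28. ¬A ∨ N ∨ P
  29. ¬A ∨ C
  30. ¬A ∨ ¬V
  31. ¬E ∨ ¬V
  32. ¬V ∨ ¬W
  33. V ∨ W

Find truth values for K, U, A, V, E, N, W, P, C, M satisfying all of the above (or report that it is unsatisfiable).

K=F; U=F; A=F; V=F; E=T; N=F; W=T; P=T; C=T; M=T

Set K = False.
Try U = True:
  (¬N ∨ ¬U) forces N = False.
  (N ∨ ¬U ∨ ¬W) forces W = False.
  (V ∨ W) forces V = True.
  (E ∨ K ∨ ¬V) forces E = True.
  clause (¬E ∨ ¬V) is falsified — backtrack.
So U = False.
  then (P ∨ U) forces P = True.
  then (C ∨ U) forces C = True.
  then (E ∨ ¬P) forces E = True.
  then (¬N ∨ ¬P ∨ U) forces N = False.
  then (¬E ∨ ¬V) forces V = False.
  then (V ∨ W) forces W = True.
Set A = False.
  then (A ∨ M ∨ N) forces M = True.
All clauses satisfied.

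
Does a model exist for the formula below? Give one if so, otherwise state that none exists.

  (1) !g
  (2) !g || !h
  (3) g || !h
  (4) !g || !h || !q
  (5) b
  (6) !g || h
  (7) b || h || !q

q: False, g: False, h: False, b: True

Unit clause (!g) forces g = False.
In (g || !h) only !h is left, so h = False.
Unit clause (b) forces b = True.
Set q = False.
Check each clause:
  (!g): !g holds.
  (!g || !h): !g holds.
  (g || !h): !h holds.
  (!g || !h || !q): !g holds.
  (b): b holds.
  (!g || h): !g holds.
  (b || h || !q): b holds.
All clauses satisfied.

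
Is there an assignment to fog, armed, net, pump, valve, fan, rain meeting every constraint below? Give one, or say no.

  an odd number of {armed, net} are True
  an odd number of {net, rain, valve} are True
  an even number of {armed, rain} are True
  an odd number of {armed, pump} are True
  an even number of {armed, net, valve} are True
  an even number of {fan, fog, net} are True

No satisfying assignment exists.

Adding constraints 2, 3, 5 mod 2: every variable appears an even number of times on the left, so the left side is 0.
But the right sides sum to 1 (mod 2). 0 ≠ 1 — the system is inconsistent.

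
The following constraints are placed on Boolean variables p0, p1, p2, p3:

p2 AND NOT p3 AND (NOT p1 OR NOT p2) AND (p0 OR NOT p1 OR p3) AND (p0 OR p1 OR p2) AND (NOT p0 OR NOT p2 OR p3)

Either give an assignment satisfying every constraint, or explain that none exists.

Unit clause (p2) forces p2 = True.
Unit clause (NOT p3) forces p3 = False.
In (NOT p1 OR NOT p2) only NOT p1 is left, so p1 = False.
In (NOT p0 OR NOT p2 OR p3) only NOT p0 is left, so p0 = False.
Check each clause:
  (p2): p2 holds.
  (NOT p3): NOT p3 holds.
  (NOT p1 OR NOT p2): NOT p1 holds.
  (p0 OR NOT p1 OR p3): NOT p1 holds.
  (p0 OR p1 OR p2): p2 holds.
  (NOT p0 OR NOT p2 OR p3): NOT p0 holds.
All clauses satisfied.

p0 = False; p1 = False; p2 = True; p3 = False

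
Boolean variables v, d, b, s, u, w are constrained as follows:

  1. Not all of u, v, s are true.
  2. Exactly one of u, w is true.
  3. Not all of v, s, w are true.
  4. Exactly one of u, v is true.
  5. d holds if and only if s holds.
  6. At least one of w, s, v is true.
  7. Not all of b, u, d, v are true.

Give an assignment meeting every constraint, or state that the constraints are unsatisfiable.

v=T; d=F; b=F; s=F; u=F; w=T

  (1) {u, v, s}: 1/3 true — not all ✓
  (2) {u, w}: 1 true — exactly one ✓
  (3) {v, s, w}: 2/3 true — not all ✓
  (4) {u, v}: 1 true — exactly one ✓
  (5) d=F, s=F — same ✓
  (6) {w, s, v}: 2 true — at least one ✓
  (7) {b, u, d, v}: 1/4 true — not all ✓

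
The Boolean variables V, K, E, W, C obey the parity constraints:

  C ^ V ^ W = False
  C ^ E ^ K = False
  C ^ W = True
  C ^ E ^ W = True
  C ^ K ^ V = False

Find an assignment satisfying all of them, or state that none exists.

Unsatisfiable — no assignment works.

Adding constraints 1, 2, 4, 5 mod 2: every variable appears an even number of times on the left, so the left side is 0.
But the right sides sum to 1 (mod 2). 0 ≠ 1 — the system is inconsistent.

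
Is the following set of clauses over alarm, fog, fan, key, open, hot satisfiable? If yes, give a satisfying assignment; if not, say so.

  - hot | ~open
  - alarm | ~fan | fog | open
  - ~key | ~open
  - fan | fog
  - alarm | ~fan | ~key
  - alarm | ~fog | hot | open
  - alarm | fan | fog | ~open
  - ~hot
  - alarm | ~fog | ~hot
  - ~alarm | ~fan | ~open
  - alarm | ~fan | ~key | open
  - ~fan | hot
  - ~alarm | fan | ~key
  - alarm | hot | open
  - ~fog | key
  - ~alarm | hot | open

Case alarm = True:
  (~hot) forces hot = False.
  (hot | ~open) forces open = False.
  Clause (~alarm | hot | open) is falsified — contradiction.
Case alarm = False:
  (~hot) forces hot = False.
  (hot | ~open) forces open = False.
  Clause (alarm | hot | open) is falsified — contradiction.
Both cases fail, so the formula is unsatisfiable.

Unsatisfiable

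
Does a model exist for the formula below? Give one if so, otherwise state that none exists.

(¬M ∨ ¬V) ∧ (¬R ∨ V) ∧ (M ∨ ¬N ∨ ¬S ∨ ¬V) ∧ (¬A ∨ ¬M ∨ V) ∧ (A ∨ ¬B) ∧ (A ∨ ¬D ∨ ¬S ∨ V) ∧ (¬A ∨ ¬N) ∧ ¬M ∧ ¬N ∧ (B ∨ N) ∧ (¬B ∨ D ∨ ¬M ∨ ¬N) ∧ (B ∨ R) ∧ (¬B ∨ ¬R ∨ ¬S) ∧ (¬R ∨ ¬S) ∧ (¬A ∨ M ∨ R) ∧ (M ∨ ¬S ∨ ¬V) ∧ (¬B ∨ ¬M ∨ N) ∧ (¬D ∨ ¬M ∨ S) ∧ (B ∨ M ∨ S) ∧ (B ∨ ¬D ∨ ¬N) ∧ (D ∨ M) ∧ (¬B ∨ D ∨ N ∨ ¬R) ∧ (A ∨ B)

Unit clause (¬M) forces M = False.
Unit clause (¬N) forces N = False.
In (B ∨ N) only B is left, so B = True.
In (D ∨ M) only D is left, so D = True.
In (A ∨ ¬B) only A is left, so A = True.
In (¬A ∨ M ∨ R) only R is left, so R = True.
In (¬R ∨ V) only V is left, so V = True.
In (¬B ∨ ¬R ∨ ¬S) only ¬S is left, so S = False.
All clauses satisfied.

M=F, V=T, B=T, A=T, S=F, R=T, D=T, N=F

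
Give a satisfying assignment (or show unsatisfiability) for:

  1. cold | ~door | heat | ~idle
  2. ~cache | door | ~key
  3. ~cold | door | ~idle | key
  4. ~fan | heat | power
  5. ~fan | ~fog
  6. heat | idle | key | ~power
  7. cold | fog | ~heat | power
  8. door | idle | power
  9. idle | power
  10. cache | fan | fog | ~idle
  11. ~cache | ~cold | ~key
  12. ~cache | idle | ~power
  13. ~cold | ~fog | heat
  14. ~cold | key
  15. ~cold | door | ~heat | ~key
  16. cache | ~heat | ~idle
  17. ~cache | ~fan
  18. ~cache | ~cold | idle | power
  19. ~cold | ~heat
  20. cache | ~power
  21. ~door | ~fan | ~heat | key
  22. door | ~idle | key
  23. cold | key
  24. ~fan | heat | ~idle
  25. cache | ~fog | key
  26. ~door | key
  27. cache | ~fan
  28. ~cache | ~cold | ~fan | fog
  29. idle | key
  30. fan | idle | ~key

Set cache = True.
  then (~cache | ~fan) forces fan = False.
Set heat = True.
  then (~cold | ~heat) forces cold = False.
  then (cold | key) forces key = True.
  then (fan | idle | ~key) forces idle = True.
  then (~cache | door | ~key) forces door = True.
Set power = False.
  then (cold | fog | ~heat | power) forces fog = True.
All clauses satisfied.

cache = True; fan = False; heat = True; key = True; cold = False; power = False; door = True; fog = True; idle = True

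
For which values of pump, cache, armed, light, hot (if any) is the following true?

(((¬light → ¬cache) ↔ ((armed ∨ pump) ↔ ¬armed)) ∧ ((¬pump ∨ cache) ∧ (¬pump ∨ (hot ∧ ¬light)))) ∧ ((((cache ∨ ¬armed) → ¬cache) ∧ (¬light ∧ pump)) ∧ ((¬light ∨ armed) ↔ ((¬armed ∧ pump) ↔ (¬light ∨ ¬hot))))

No satisfying assignment exists.

Case light = True: the conjunct ¬light is False.
Case light = False: the formula simplifies to ((¬cache ↔ ((armed ∨ pump) ↔ ¬armed)) ∧ ((¬pump ∨ cache) ∧ (¬pump ∨ hot))) ∧ ((((cache ∨ ¬armed) → ¬cache) ∧ pump) ∧ (¬armed ∧ pump)).
  pump = True: simplifies to ((¬cache ↔ ¬armed) ∧ (cache ∧ hot)) ∧ (((cache ∨ ¬armed) → ¬cache) ∧ ¬armed).
    cache = True: the conjunct (cache ∨ ¬armed) → ¬cache becomes (True ∨ ¬armed) → ¬True = False.
    cache = False: the conjunct cache is False.
  pump = False: the conjunct pump is False.
Both cases fail — unsatisfiable.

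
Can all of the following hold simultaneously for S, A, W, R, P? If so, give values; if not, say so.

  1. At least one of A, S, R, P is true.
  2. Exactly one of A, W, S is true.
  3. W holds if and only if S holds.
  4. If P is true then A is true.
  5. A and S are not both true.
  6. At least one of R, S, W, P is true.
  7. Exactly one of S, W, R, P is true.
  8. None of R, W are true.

S = False, A = True, W = False, R = False, P = True

  (1) {A, S, R, P}: 2 true — at least one ✓
  (2) {A, W, S}: 1 true — exactly one ✓
  (3) W=F, S=F — same ✓
  (4) P=T ⇒ A: T ✓
  (5) A=T, S=F — not both ✓
  (6) {R, S, W, P}: 1 true — at least one ✓
  (7) {S, W, R, P}: 1 true — exactly one ✓
  (8) {R, W}: 0 true — none ✓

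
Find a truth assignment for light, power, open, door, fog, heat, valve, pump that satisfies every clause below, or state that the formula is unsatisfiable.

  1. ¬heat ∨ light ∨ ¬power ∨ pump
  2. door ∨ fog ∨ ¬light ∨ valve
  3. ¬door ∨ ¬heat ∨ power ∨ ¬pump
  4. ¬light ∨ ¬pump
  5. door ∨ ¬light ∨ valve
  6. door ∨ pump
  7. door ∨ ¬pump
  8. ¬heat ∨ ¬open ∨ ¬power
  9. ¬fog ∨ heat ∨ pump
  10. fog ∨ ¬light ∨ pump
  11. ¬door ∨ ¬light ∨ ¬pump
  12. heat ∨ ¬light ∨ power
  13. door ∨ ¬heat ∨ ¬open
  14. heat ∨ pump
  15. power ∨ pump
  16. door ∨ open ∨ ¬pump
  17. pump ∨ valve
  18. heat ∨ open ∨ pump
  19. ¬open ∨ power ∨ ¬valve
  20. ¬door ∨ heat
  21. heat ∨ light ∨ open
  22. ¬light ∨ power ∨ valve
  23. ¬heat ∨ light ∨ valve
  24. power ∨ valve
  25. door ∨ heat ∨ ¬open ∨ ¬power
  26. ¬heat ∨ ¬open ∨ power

light = False, power = True, open = False, door = True, fog = True, heat = True, valve = True, pump = True

Set light = False.
Try power = False:
  (power ∨ pump) forces pump = True.
  (door ∨ ¬pump) forces door = True.
  (¬door ∨ ¬heat ∨ power ∨ ¬pump) forces heat = False.
  clause (¬door ∨ heat) is falsified — backtrack.
So power = True.
Set open = False.
  then (heat ∨ light ∨ open) forces heat = True.
  then (¬heat ∨ light ∨ valve) forces valve = True.
  then (¬heat ∨ light ∨ ¬power ∨ pump) forces pump = True.
  then (door ∨ ¬pump) forces door = True.
Set fog = True.
All clauses satisfied.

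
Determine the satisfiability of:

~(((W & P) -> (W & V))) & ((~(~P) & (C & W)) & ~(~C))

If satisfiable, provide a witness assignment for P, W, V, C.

P = True, W = True, V = False, C = True

  ~(((W & P) -> (W & V))) = True
    (W & P) -> (W & V) = False
      W & P = True
      W & V = False
  (~(~P) & (C & W)) & ~(~C) = True
    ~(~P) & (C & W) = True
      ~(~P) = True
        ~P = False
      C & W = True
    ~(~C) = True
      ~C = False
Both conjuncts True, so the formula holds.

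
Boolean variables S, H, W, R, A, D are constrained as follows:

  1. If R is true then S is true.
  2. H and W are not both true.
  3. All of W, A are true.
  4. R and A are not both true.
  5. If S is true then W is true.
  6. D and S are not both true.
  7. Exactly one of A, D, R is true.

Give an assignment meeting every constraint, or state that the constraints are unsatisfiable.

S: True; H: False; W: True; R: False; A: True; D: False

  (1) R=F ⇒ S: vacuous ✓
  (2) H=F, W=T — not both ✓
  (3) {W, A}: all 2 true ✓
  (4) R=F, A=T — not both ✓
  (5) S=T ⇒ W: T ✓
  (6) D=F, S=T — not both ✓
  (7) {A, D, R}: 1 true — exactly one ✓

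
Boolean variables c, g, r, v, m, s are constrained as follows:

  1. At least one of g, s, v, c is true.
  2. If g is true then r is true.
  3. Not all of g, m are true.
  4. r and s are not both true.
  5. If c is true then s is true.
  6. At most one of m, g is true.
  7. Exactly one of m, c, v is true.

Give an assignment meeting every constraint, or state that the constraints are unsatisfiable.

c = False, g = False, r = False, v = True, m = False, s = False

  (1) {g, s, v, c}: 1 true — at least one ✓
  (2) g=F ⇒ r: vacuous ✓
  (3) {g, m}: 0/2 true — not all ✓
  (4) r=F, s=F — not both ✓
  (5) c=F ⇒ s: vacuous ✓
  (6) {m, g}: 0 true — at most one ✓
  (7) {m, c, v}: 1 true — exactly one ✓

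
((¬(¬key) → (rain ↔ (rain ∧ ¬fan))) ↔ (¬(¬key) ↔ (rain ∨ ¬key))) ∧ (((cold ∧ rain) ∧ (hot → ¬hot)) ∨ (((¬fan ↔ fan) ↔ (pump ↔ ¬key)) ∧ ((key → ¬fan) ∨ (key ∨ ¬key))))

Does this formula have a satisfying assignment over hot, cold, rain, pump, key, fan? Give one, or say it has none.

hot = True, cold = False, rain = True, pump = True, key = True, fan = False

  (¬(¬key) → (rain ↔ (rain ∧ ¬fan))) ↔ (¬(¬key) ↔ (rain ∨ ¬key)) = True
    ¬(¬key) → (rain ↔ (rain ∧ ¬fan)) = True
      ¬(¬key) = True
        ¬key = False
      rain ↔ (rain ∧ ¬fan) = True
        rain ∧ ¬fan = True
          ¬fan = True
    ¬(¬key) ↔ (rain ∨ ¬key) = True
      ¬(¬key) = True
        ¬key = False
      rain ∨ ¬key = True
        ¬key = False
  ((cold ∧ rain) ∧ (hot → ¬hot)) ∨ (((¬fan ↔ fan) ↔ (pump ↔ ¬key)) ∧ ((key → ¬fan) ∨ (key ∨ ¬key))) = True
    (cold ∧ rain) ∧ (hot → ¬hot) = False
      cold ∧ rain = False
      hot → ¬hot = False
        ¬hot = False
    ((¬fan ↔ fan) ↔ (pump ↔ ¬key)) ∧ ((key → ¬fan) ∨ (key ∨ ¬key)) = True
      (¬fan ↔ fan) ↔ (pump ↔ ¬key) = True
        ¬fan ↔ fan = False
          ¬fan = True
        pump ↔ ¬key = False
          ¬key = False
      (key → ¬fan) ∨ (key ∨ ¬key) = True
        key → ¬fan = True
          ¬fan = True
        key ∨ ¬key = True
          ¬key = False
Both conjuncts True, so the formula holds.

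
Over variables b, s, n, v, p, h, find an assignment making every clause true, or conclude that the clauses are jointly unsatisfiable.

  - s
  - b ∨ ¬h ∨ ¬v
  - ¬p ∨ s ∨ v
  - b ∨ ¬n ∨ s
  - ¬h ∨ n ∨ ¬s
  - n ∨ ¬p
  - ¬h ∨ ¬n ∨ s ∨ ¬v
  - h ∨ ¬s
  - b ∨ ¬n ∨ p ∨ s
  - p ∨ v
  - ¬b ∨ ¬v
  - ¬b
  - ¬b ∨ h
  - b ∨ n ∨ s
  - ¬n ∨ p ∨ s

Unit clause (s) forces s = True.
In (h ∨ ¬s) only h is left, so h = True.
Unit clause (¬b) forces b = False.
In (b ∨ ¬h ∨ ¬v) only ¬v is left, so v = False.
In (¬h ∨ n ∨ ¬s) only n is left, so n = True.
In (p ∨ v) only p is left, so p = True.
All clauses satisfied.

b = False, s = True, n = True, v = False, p = True, h = True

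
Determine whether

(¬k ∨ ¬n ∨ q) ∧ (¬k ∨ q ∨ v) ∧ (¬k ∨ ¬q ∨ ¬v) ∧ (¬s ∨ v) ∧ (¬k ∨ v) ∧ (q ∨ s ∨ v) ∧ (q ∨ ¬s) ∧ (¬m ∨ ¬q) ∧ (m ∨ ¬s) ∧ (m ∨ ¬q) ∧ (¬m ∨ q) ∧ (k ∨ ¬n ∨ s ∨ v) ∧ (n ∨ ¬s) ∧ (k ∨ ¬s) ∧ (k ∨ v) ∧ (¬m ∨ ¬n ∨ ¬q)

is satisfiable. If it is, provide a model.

k = True, q = False, m = False, s = False, n = False, v = True

Set k = True.
  then (¬k ∨ v) forces v = True.
  then (¬k ∨ ¬q ∨ ¬v) forces q = False.
  then (q ∨ ¬s) forces s = False.
  then (¬m ∨ q) forces m = False.
  then (¬k ∨ ¬n ∨ q) forces n = False.
All clauses satisfied.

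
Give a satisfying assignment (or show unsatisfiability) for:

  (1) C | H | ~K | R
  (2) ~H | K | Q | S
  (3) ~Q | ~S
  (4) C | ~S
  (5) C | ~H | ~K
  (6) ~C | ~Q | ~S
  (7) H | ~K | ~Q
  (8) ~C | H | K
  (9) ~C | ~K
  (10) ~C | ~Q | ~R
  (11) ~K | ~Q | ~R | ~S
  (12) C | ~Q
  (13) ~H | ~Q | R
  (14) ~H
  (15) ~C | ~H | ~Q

Unit clause (~H) forces H = False.
Set R = False.
Try S = True:
  (~Q | ~S) forces Q = False.
  (C | ~S) forces C = True.
  (~C | H | K) forces K = True.
  clause (~C | ~K) is falsified — backtrack.
So S = False.
Try C = True:
  (~C | H | K) forces K = True.
  clause (~C | ~K) is falsified — backtrack.
So C = False.
  then (C | H | ~K | R) forces K = False.
  then (C | ~Q) forces Q = False.
All clauses satisfied.

H=F, R=F, S=F, C=F, Q=F, K=F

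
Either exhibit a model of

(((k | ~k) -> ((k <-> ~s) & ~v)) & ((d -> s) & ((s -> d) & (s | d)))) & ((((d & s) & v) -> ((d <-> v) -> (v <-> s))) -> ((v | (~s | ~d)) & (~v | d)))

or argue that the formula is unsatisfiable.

No satisfying assignment exists.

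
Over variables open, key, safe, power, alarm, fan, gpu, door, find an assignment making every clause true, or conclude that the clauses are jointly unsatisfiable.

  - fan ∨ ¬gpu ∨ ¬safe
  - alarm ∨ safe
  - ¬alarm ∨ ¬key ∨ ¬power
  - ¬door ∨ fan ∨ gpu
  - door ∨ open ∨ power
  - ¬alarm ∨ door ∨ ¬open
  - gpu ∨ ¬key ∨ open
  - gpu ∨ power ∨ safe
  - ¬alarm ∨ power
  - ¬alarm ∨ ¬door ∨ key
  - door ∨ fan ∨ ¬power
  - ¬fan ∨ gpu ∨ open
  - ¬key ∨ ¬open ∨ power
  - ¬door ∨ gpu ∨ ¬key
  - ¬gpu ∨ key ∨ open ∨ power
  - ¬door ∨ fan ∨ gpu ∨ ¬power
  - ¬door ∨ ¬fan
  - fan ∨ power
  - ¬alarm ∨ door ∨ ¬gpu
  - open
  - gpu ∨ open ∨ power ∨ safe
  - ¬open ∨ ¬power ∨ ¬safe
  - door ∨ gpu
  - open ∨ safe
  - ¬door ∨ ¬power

open = True, key = False, safe = True, power = False, alarm = False, fan = True, gpu = True, door = False

Unit clause (open) forces open = True.
Try key = True:
  (¬key ∨ ¬open ∨ power) forces power = True.
  (¬alarm ∨ ¬key ∨ ¬power) forces alarm = False.
  (alarm ∨ safe) forces safe = True.
  clause (¬open ∨ ¬power ∨ ¬safe) is falsified — backtrack.
So key = False.
Try safe = False:
  (alarm ∨ safe) forces alarm = True.
  (¬alarm ∨ door ∨ ¬open) forces door = True.
  clause (¬alarm ∨ ¬door ∨ key) is falsified — backtrack.
So safe = True.
  then (¬open ∨ ¬power ∨ ¬safe) forces power = False.
  then (¬alarm ∨ power) forces alarm = False.
  then (fan ∨ power) forces fan = True.
  then (¬door ∨ ¬fan) forces door = False.
  then (door ∨ gpu) forces gpu = True.
All clauses satisfied.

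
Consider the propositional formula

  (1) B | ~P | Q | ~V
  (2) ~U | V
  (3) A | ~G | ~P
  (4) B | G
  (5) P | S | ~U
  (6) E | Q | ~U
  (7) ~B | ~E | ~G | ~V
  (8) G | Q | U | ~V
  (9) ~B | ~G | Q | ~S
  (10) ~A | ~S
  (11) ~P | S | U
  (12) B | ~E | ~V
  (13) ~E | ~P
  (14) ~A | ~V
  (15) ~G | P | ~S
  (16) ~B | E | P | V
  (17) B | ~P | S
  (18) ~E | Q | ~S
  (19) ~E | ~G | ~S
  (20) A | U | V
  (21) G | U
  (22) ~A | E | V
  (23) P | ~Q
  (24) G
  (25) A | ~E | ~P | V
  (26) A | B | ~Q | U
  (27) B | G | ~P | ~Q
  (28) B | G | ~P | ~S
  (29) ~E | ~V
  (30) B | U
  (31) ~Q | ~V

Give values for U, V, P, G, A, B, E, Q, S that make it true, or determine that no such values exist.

U: False; V: True; P: False; G: True; A: False; B: True; E: False; Q: False; S: False

Unit clause (G) forces G = True.
Try U = True:
  (~U | V) forces V = True.
  (~A | ~V) forces A = False.
  (A | ~G | ~P) forces P = False.
  (P | S | ~U) forces S = True.
  clause (~G | P | ~S) is falsified — backtrack.
So U = False.
  then (B | U) forces B = True.
Set V = True.
  then (~B | ~E | ~G | ~V) forces E = False.
  then (~A | ~V) forces A = False.
  then (~Q | ~V) forces Q = False.
  then (A | ~G | ~P) forces P = False.
  then (~B | ~G | Q | ~S) forces S = False.
All clauses satisfied.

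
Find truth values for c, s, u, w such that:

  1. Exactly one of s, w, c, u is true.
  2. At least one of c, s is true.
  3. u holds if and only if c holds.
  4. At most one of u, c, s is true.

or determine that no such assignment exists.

c = False; s = True; u = False; w = False

  (1) {s, w, c, u}: 1 true — exactly one ✓
  (2) {c, s}: 1 true — at least one ✓
  (3) u=F, c=F — same ✓
  (4) {u, c, s}: 1 true — at most one ✓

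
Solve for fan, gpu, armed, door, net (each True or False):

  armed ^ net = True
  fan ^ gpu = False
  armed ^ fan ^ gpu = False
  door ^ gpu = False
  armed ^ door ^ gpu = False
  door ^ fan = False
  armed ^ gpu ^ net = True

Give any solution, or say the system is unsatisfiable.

fan=F; gpu=F; armed=F; door=F; net=T

armed ^ net = F ^ T = True ✓
fan ^ gpu = F ^ F = False ✓
armed ^ fan ^ gpu = F ^ F ^ F = False ✓
door ^ gpu = F ^ F = False ✓
armed ^ door ^ gpu = F ^ F ^ F = False ✓
door ^ fan = F ^ F = False ✓
armed ^ gpu ^ net = F ^ F ^ T = True ✓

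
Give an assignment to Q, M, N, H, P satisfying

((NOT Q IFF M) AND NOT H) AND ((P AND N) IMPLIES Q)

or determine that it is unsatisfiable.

Q=T, M=F, N=F, H=F, P=T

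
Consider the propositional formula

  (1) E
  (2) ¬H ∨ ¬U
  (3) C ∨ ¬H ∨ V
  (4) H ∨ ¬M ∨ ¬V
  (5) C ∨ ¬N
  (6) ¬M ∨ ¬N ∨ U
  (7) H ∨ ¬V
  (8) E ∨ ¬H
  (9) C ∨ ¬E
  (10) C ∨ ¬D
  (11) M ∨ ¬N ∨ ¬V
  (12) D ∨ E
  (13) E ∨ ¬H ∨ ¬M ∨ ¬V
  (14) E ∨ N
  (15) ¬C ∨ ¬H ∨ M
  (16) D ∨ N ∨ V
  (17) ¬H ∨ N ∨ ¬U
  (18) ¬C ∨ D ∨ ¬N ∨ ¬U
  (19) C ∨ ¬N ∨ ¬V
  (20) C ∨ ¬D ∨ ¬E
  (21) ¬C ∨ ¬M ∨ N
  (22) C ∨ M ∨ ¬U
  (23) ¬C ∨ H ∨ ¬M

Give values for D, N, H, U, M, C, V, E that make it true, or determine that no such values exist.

Unit clause (E) forces E = True.
In (C ∨ ¬E) only C is left, so C = True.
Set D = True.
Set N = True.
Try H = True:
  (¬H ∨ ¬U) forces U = False.
  (¬M ∨ ¬N ∨ U) forces M = False.
  clause (¬C ∨ ¬H ∨ M) is falsified — backtrack.
So H = False.
  then (H ∨ ¬V) forces V = False.
  then (¬C ∨ H ∨ ¬M) forces M = False.
Set U = False.
All clauses satisfied.

D: True, N: True, H: False, U: False, M: False, C: True, V: False, E: True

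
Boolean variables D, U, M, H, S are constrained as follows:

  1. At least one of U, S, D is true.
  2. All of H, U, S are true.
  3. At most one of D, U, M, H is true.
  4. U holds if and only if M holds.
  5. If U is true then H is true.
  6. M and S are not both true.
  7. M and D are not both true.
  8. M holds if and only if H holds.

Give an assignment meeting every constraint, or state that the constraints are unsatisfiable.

UNSATISFIABLE

Case U = True:
  (2) forces H = True.
  Constraint (3) is violated (U=T, H=T) — contradiction.
Case U = False:
  Constraint (2) is violated (U=F) — contradiction.
Both cases fail — unsatisfiable.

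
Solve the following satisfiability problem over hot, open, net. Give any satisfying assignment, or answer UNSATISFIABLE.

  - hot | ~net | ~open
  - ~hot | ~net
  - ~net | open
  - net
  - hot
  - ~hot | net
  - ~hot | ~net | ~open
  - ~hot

The formula is unsatisfiable.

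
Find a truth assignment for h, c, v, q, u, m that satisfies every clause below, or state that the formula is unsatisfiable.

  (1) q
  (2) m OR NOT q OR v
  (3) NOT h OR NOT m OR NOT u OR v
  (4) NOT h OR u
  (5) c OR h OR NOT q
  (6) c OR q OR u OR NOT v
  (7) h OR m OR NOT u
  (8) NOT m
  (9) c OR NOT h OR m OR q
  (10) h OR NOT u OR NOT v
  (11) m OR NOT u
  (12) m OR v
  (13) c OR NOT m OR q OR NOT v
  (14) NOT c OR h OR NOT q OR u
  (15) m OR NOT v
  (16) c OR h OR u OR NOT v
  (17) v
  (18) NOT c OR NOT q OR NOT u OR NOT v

UNSATISFIABLE

Case v = True:
  (q) forces q = True.
  (NOT m) forces m = False.
  Clause (m OR NOT v) is falsified — contradiction.
Case v = False:
  Clause (v) is falsified — contradiction.
Both cases fail, so the formula is unsatisfiable.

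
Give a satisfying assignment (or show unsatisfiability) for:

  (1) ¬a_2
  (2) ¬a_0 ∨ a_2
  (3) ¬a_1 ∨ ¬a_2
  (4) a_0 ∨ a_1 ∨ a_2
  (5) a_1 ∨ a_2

a_0: False, a_1: True, a_2: False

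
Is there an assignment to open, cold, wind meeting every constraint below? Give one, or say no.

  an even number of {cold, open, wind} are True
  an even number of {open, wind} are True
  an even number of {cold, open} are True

open: False, cold: False, wind: False

{cold, open, wind}: 0 true → even ✓
{open, wind}: 0 true → even ✓
{cold, open}: 0 true → even ✓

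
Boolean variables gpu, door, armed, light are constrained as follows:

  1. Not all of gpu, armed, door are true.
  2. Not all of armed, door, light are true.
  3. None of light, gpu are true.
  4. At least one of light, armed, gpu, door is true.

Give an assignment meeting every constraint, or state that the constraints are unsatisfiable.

gpu = False, door = True, armed = True, light = False

  (1) {gpu, armed, door}: 2/3 true — not all ✓
  (2) {armed, door, light}: 2/3 true — not all ✓
  (3) {light, gpu}: 0 true — none ✓
  (4) {light, armed, gpu, door}: 2 true — at least one ✓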